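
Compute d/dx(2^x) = 2^x*log(2)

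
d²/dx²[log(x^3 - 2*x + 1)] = (-3*x^4 + 6*x - 4)/(x^6 - 4*x^4 + 2*x^3 + 4*x^2 - 4*x + 1)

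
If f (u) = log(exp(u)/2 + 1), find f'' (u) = 2*exp(u)/(exp(2*u) + 4*exp(u) + 4)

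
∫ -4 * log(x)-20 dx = 4*x*(-log(x) - 4) + C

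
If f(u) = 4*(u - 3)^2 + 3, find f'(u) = 8*u - 24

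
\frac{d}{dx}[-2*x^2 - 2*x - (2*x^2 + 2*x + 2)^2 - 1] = -16*x^3 - 24*x^2 - 28*x - 10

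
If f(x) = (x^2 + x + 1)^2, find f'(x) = 4*x^3 + 6*x^2 + 6*x + 2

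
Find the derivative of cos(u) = -sin(u)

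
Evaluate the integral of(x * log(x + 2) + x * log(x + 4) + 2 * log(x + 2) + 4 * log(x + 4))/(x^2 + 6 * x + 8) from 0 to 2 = -2*log(2)^2 + 2*log(2)*log(6)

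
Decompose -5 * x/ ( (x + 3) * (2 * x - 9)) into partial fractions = -3/(2*x - 9) - 1/(x + 3)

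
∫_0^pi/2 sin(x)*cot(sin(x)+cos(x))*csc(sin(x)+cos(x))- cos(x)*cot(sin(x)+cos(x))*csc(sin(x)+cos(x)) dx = 0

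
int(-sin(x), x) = cos(x) + C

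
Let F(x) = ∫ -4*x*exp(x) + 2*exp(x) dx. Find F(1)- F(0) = -6 + 2*E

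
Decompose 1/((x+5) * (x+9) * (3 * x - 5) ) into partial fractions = 9/(640*(3*x - 5)) + 1/(128*(x + 9)) - 1/(80*(x + 5))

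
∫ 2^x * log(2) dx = 2^x + C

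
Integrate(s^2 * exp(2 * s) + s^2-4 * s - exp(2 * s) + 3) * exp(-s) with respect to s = 2*(s - 1)^2*sinh(s) + C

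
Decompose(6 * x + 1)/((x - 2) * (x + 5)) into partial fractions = 29/(7*(x + 5)) + 13/(7*(x - 2))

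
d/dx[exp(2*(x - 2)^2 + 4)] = 4*x*exp(2*x^2 - 8*x + 12) - 8*exp(2*x^2 - 8*x + 12)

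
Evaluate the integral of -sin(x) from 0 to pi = -2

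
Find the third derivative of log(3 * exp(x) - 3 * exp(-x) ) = (8*exp(4*x) + 8*exp(2*x))/(exp(6*x) - 3*exp(4*x) + 3*exp(2*x) - 1)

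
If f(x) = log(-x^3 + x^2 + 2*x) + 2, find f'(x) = (3*x^2 - 2*x - 2)/(x^3 - x^2 - 2*x)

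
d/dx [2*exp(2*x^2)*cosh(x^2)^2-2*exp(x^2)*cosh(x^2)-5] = 4*x*(exp(x^2)*sinh(2*x^2) + exp(x^2)*cosh(2*x^2) + exp(x^2) - sinh(x^2) - cosh(x^2))*exp(x^2)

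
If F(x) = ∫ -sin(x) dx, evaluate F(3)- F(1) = cos(3) - cos(1)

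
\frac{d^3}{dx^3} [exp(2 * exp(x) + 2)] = 2*exp(x + 2*exp(x) + 2) + 12*exp(2*x + 2*exp(x) + 2) + 8*exp(3*x + 2*exp(x) + 2)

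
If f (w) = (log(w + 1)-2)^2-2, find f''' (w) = (4*log(w + 1) - 14)/(w^3 + 3*w^2 + 3*w + 1)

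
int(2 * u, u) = u^2 + C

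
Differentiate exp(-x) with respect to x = -exp(-x)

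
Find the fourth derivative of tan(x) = 24*tan(x)^5 + 40*tan(x)^3 + 16*tan(x)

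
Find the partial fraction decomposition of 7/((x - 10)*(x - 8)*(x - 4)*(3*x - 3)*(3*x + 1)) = 189/(40300*(3*x + 1)) - 1/(324*(x - 1)) + 7/(2808*(x - 4)) - 1/(600*(x - 8)) + 7/(10044*(x - 10))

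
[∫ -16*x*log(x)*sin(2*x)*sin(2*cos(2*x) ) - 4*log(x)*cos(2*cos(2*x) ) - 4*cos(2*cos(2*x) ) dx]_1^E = -4*E*cos(2*cos(2*E))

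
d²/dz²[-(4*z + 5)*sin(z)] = 4*z*sin(z) + 5*sin(z) - 8*cos(z)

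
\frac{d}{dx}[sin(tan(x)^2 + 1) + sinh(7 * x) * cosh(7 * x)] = 2*sin(x)*cos(cos(x)^(-2))/cos(x)^3 + 7*cosh(14*x)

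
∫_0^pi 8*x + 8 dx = -4 + (2 + 2*pi)^2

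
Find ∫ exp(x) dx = exp(x) + C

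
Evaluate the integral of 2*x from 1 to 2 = 3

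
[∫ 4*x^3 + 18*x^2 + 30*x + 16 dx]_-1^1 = 44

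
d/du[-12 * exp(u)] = -12*exp(u)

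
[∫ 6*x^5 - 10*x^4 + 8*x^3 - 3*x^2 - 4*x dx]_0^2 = 16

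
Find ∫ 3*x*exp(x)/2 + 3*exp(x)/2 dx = 3*x*exp(x)/2 + C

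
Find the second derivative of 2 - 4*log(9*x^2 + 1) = (648*x^2 - 72)/(81*x^4 + 18*x^2 + 1)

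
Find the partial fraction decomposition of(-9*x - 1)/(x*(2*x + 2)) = -4/(x + 1) - 1/(2*x)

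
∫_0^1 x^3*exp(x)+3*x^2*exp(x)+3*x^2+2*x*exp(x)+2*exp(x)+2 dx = 3 + 3*E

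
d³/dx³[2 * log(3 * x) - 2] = 4/x^3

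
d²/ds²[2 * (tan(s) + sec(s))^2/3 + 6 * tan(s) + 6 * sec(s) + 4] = 2*(46*sin(s)/3 + 12*sin(2*s) - 2*sin(3*s)/3 + 15*cos(s) + 4*cos(2*s)*tan(s)^2 - 4*cos(2*s)/3 - 3*cos(3*s) + 4*tan(s)^2 + 20/3)/(cos(2*s) + 1)^2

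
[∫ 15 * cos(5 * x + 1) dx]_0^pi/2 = -3*sin(1) + 3*cos(1)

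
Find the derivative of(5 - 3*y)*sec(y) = -3*y*tan(y)*sec(y) + 5*tan(y)*sec(y) - 3*sec(y)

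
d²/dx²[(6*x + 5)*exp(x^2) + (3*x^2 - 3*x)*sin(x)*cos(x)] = 24*x^3*exp(x^2) + 20*x^2*exp(x^2) - 6*x^2*sin(2*x) + 36*x*exp(x^2) + 6*x*sin(2*x) + 12*x*cos(2*x) + 10*exp(x^2) + 3*sin(2*x) - 6*cos(2*x)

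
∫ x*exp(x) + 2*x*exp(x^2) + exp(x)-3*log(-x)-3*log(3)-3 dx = x*exp(x) - 3*x*log(-3*x) + exp(x^2) + C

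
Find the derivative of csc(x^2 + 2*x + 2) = -4*(x + 1)*cos(x^2 + 2*x + 2)/(1 - cos(2*(x^2 + 2*x + 2)))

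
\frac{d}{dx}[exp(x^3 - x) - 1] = 3*x^2*exp(x^3 - x) - exp(x^3 - x)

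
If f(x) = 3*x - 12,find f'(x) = 3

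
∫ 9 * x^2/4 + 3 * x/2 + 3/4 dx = 3*x^3/4 + 3*x^2/4 + 3*x/4 + C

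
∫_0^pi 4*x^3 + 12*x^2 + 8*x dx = (2*pi + pi^2)^2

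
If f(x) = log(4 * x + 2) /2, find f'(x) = 1/(2*x + 1)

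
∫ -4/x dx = -4*log(x) + C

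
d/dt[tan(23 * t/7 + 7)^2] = 46*tan(23*t/7 + 7)^3/7 + 46*tan(23*t/7 + 7)/7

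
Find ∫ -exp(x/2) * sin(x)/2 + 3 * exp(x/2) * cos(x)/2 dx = sqrt(2)*exp(x/2)*sin(x + pi/4) + C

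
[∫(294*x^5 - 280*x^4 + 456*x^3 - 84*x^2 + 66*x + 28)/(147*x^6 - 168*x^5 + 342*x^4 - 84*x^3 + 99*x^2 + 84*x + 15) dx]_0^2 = -log(5)/3 + log(3137)/3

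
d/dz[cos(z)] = -sin(z)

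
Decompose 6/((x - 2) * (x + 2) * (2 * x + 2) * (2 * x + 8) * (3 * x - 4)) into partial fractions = -243/(4480*(3*x - 4)) + 1/(384*(x + 4)) - 3/(160*(x + 2)) + 1/(42*(x + 1)) + 1/(96*(x - 2))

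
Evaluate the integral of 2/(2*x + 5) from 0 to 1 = -log(10) + log(14)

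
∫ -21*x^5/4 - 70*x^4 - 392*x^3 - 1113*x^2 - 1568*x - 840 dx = -7*x^6/8 - 14*x^5 - 98*x^4 - 371*x^3 - 784*x^2 - 840*x + C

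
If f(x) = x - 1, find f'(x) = 1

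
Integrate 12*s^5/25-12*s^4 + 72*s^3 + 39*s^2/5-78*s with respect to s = 2*s^6/25 - 12*s^5/5 + 18*s^4 + 13*s^3/5 - 39*s^2 + C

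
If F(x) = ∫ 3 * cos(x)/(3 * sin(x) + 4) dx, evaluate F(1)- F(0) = -log(4) + log(3*sin(1) + 4)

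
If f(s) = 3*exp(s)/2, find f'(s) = 3*exp(s)/2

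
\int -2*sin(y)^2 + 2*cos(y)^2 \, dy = sin(2*y) + C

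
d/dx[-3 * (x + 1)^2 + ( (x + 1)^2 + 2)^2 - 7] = 4*x^3 + 12*x^2 + 14*x + 6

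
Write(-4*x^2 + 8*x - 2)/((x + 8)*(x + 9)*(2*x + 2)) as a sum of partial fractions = -199/(8*(x + 9)) + 23/(x + 8) - 1/(8*(x + 1))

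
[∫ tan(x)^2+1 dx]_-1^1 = 2*tan(1)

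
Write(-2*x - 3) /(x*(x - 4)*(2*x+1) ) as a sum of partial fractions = -8/(9*(2*x + 1)) - 11/(36*(x - 4)) + 3/(4*x)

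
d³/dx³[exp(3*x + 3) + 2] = 27*exp(3*x + 3)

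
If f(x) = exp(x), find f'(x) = exp(x)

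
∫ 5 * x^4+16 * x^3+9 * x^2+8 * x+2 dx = x^5 + 4*x^4 + 3*x^3 + 4*x^2 + 2*x + C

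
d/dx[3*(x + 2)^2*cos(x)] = -3*x^2*sin(x) - 12*x*sin(x) + 6*x*cos(x) - 12*sin(x) + 12*cos(x)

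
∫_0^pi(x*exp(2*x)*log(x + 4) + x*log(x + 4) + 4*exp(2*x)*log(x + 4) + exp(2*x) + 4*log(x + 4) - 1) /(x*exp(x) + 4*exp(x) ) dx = (-exp(-pi) + exp(pi))*log(pi + 4)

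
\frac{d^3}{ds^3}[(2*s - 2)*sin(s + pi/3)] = -2*s*cos(s + pi/3) - 6*sin(s + pi/3) + 2*cos(s + pi/3)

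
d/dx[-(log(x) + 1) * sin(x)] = -(x*log(x)*cos(x) + x*cos(x) + sin(x))/x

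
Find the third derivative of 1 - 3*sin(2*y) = 24*cos(2*y)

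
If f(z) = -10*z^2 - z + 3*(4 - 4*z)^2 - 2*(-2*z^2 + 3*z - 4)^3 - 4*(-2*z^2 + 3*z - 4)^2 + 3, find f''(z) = 480*z^4 - 1440*z^3 + 2256*z^2 - 1764*z + 692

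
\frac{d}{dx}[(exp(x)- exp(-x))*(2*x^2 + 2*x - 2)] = (2*x^2*exp(2*x) + 2*x^2 + 6*x*exp(2*x) - 2*x - 4)*exp(-x)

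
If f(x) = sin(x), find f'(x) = cos(x)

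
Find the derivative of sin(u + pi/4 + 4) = cos(u + pi/4 + 4)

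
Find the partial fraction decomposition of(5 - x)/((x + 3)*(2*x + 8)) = -9/(2*(x + 4)) + 4/(x + 3)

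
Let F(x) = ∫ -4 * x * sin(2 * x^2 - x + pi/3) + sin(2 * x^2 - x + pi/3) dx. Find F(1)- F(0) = -1/2 + cos(1 + pi/3)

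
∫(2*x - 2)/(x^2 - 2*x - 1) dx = log(-x^2 + 2*x + 1) + C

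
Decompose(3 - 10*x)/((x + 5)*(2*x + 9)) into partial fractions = 96/(2*x + 9) - 53/(x + 5)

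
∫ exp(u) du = exp(u) + C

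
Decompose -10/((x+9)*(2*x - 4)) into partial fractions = 5/(11*(x + 9)) - 5/(11*(x - 2))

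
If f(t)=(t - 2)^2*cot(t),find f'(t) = -t^2/sin(t)^2 + 2*t/tan(t) + 4*t/sin(t)^2 - 4/tan(t) - 4/sin(t)^2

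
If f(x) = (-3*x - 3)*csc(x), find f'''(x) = 3*(-x*cos(x)/sin(x) + 6*x*cos(x)/sin(x)^3 + 3 - cos(x)/sin(x) - 6/sin(x)^2 + 6*cos(x)/sin(x)^3)/sin(x)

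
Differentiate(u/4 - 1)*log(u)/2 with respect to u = (u*log(u) + u - 4)/(8*u)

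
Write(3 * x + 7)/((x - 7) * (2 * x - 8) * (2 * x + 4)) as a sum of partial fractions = 1/(216*(x + 2)) - 19/(72*(x - 4)) + 7/(27*(x - 7))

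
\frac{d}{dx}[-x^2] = -2*x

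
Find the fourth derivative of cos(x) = cos(x)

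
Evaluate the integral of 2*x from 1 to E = -1 + exp(2)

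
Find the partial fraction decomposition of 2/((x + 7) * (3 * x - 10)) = 6/(31*(3*x - 10)) - 2/(31*(x + 7))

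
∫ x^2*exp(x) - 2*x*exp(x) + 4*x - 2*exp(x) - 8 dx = ((x - 2)^2 - 2)*(exp(x) + 2) + C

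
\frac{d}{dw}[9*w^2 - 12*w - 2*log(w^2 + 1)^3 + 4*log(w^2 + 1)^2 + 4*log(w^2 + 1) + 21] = (18*w^3 - 12*w^2 - 12*w*log(w^2 + 1)^2 + 16*w*log(w^2 + 1) + 26*w - 12)/(w^2 + 1)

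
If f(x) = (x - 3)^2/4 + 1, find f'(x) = x/2 - 3/2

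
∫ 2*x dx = x^2 + C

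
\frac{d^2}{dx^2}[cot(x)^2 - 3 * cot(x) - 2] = 6*cot(x)^4 - 6*cot(x)^3 + 8*cot(x)^2 - 6*cot(x) + 2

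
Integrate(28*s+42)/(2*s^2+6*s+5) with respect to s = 7*log((2*s + 3)^2 + 1) + C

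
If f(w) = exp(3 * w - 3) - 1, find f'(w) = 3*exp(3*w - 3)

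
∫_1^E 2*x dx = -1 + exp(2)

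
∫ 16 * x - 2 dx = 8*x^2 - 2*x + C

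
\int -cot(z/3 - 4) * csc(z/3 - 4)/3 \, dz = csc(z/3 - 4) + C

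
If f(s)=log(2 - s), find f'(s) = 1/(s - 2)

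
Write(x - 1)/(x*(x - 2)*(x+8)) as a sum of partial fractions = -9/(80*(x + 8)) + 1/(20*(x - 2)) + 1/(16*x)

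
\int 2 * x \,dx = x^2 + C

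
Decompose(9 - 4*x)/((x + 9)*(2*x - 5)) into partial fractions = -2/(23*(2*x - 5)) - 45/(23*(x + 9))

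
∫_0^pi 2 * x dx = pi^2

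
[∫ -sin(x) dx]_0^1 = -1 + cos(1)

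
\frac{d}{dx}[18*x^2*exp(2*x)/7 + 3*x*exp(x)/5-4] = 36*x^2*exp(2*x)/7 + 36*x*exp(2*x)/7 + 3*x*exp(x)/5 + 3*exp(x)/5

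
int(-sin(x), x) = cos(x) + C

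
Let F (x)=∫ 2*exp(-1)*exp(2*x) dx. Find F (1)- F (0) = E - exp(-1)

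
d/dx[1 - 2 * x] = -2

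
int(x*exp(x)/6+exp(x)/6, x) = x*exp(x)/6 + C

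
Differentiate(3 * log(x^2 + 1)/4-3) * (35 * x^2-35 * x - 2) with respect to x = (210*x^3*log(x^2 + 1) - 630*x^3 - 105*x^2*log(x^2 + 1) + 210*x^2 + 210*x*log(x^2 + 1) - 852*x - 105*log(x^2 + 1) + 420)/(4*x^2 + 4)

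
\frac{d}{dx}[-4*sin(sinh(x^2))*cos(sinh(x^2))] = 8*x*(2*sin(sinh(x^2))^2 - 1)*cosh(x^2)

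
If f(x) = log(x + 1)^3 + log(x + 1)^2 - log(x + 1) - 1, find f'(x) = (3*log(x + 1)^2 + 2*log(x + 1) - 1)/(x + 1)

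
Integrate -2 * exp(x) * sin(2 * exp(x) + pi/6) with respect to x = cos(2*exp(x) + pi/6) + C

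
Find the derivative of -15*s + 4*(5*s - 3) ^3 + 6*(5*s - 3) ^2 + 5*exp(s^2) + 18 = 1500*s^2 + 10*s*exp(s^2) - 1500*s + 345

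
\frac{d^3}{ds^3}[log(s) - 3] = 2/s^3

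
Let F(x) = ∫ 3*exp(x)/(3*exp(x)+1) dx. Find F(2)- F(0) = -log(4) + log(1 + 3*exp(2))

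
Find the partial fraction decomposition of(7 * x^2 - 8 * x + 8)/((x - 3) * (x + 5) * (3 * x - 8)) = -328/(23*(3*x - 8)) + 223/(184*(x + 5)) + 47/(8*(x - 3))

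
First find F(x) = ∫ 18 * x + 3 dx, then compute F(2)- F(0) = 42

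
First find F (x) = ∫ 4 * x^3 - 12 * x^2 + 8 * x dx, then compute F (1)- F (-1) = -8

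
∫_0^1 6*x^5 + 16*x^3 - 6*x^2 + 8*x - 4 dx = 3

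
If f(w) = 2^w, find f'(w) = 2^w*log(2)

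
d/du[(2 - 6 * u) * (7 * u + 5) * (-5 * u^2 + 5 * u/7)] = 840*u^3 + 150*u^2 - 860*u/7 + 50/7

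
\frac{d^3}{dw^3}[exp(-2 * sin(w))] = 2*(-6*sin(w) - 4*cos(w)^2 + 1)*exp(-2*sin(w))*cos(w)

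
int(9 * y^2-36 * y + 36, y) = 3*y^3 - 18*y^2 + 36*y + C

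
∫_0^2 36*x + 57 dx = 186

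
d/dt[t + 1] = 1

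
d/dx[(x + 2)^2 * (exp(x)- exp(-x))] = (x^2*exp(2*x) + x^2 + 6*x*exp(2*x) + 2*x + 8*exp(2*x))*exp(-x)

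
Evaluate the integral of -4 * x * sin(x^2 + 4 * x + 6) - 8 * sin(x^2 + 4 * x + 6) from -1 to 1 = 2*cos(11) - 2*cos(3)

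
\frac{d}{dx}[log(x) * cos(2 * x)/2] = (-2*x*log(x)*sin(2*x) + cos(2*x))/(2*x)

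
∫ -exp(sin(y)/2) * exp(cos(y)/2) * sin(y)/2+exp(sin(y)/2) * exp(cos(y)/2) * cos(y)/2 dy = exp(sqrt(2)*sin(y + pi/4)/2) + C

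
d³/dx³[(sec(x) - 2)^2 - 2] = 4*(1 - 2/cos(x) - 6/cos(x)^2 + 6/cos(x)^3)*sin(x)/cos(x)^2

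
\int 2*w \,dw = w^2 + C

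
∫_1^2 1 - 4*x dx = -5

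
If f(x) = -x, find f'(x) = -1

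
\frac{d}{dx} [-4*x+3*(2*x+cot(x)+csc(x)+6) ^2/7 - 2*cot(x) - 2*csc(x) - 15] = -12*x*cot(x)^2/7 - 12*x*cot(x)*csc(x)/7 + 12*x/7 - 6*cot(x)^3/7 - 12*cot(x)^2*csc(x)/7 - 22*cot(x)^2/7 - 6*cot(x)*csc(x)^2/7 - 22*cot(x)*csc(x)/7 + 6*cot(x)/7 + 6*csc(x)/7 + 22/7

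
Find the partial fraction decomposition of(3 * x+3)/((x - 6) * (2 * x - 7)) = -27/(5*(2*x - 7)) + 21/(5*(x - 6))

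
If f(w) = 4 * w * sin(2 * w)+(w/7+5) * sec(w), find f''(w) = -16*w*sin(2*w) + 2*w*tan(w)^2*sec(w)/7 + w*sec(w)/7 + 16*cos(2*w) + 10*tan(w)^2*sec(w) + 2*tan(w)*sec(w)/7 + 5*sec(w)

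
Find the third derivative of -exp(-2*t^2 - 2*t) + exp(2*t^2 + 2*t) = (64*t^3*exp(4*t^2 + 4*t) + 64*t^3 + 96*t^2*exp(4*t^2 + 4*t) + 96*t^2 + 96*t*exp(4*t^2 + 4*t) + 32*exp(4*t^2 + 4*t) - 16)*exp(-2*t^2 - 2*t)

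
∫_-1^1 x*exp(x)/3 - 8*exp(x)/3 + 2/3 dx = -8*E/3 + 10*exp(-1)/3 + 4/3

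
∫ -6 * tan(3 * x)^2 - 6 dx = -2*tan(3*x) + C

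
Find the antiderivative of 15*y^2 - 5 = 5*y^3 - 5*y + C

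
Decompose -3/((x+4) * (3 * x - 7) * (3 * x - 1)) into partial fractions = 3/(26*(3*x - 1)) - 3/(38*(3*x - 7)) - 3/(247*(x + 4))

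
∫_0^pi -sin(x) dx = -2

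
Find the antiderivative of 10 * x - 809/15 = 5*x^2 - 809*x/15 + C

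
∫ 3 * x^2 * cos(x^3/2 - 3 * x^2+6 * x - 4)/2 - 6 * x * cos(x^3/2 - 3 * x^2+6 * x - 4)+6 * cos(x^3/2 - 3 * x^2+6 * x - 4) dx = sin((x - 2)^3/2) + C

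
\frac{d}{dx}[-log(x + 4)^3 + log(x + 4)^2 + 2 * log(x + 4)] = (-3*log(x + 4)^2 + 2*log(x + 4) + 2)/(x + 4)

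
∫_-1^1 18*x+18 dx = 36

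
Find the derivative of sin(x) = cos(x)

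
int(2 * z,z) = z^2 + C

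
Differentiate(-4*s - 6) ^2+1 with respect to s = 32*s + 48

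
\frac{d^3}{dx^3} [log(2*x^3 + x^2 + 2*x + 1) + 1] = (48*x^6 + 48*x^5 - 24*x^4 - 140*x^3 - 24*x^2 - 12*x + 16)/(8*x^9 + 12*x^8 + 30*x^7 + 37*x^6 + 42*x^5 + 39*x^4 + 26*x^3 + 15*x^2 + 6*x + 1)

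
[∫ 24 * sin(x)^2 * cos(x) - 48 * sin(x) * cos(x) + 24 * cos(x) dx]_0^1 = 8*(-1 + sin(1))^3 + 8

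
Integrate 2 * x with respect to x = x^2 + C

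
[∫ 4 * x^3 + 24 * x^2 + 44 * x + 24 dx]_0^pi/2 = -9 + (-1 + (pi/2 + 2)^2)^2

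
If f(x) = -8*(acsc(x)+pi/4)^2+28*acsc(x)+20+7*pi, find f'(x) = (16*acsc(x) - 28 + 4*pi)/(x^2*sqrt(1 - 1/x^2))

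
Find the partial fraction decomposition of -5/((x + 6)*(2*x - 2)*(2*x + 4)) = -5/(112*(x + 6)) + 5/(48*(x + 2)) - 5/(84*(x - 1))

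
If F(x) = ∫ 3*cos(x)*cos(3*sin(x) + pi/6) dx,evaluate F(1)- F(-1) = sqrt(3)*sin(3*sin(1))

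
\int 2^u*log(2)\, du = 2^u + C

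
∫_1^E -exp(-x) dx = -exp(-1) + exp(-E)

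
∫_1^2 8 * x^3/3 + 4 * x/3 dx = 12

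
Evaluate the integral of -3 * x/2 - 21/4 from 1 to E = (3 - 3*E)*(E/4 + 2)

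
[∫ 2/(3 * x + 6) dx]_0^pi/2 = -2*log(2)/3 + 2*log(pi/2 + 2)/3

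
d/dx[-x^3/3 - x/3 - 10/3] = -x^2 - 1/3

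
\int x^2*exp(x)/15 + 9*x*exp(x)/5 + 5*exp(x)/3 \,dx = x*(x + 25)*exp(x)/15 + C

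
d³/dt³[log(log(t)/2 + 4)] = (2*log(t)^2 + 35*log(t) + 154)/(t^3*log(t)^3 + 24*t^3*log(t)^2 + 192*t^3*log(t) + 512*t^3)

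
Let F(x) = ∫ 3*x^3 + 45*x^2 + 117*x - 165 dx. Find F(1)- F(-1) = -300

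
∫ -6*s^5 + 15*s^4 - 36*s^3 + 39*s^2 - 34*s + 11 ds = -s^6 + 3*s^5 - 9*s^4 + 13*s^3 - 17*s^2 + 11*s + C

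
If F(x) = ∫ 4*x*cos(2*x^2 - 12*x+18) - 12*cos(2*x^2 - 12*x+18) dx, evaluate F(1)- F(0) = -sin(18) + sin(8)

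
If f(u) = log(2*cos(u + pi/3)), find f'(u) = -tan(u + pi/3)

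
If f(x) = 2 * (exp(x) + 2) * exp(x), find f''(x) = 8*exp(2*x) + 4*exp(x)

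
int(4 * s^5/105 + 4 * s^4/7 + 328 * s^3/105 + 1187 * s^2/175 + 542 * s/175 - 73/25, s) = 2*s^6/315 + 4*s^5/35 + 82*s^4/105 + 1187*s^3/525 + 271*s^2/175 - 73*s/25 + C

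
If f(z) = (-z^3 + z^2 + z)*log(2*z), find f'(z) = -3*z^2*log(z) - 3*z^2*log(2) - z^2 + 2*z*log(z) + z + 2*z*log(2) + log(z) + log(2) + 1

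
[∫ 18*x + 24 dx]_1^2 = 51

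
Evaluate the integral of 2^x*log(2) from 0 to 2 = 3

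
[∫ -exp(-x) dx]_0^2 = -2 + (1 + exp(2))*exp(-2)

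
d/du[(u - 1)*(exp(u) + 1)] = u*exp(u) + 1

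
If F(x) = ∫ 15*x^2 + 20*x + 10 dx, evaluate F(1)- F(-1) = 30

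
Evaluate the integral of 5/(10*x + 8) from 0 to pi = -log(2) + log(4 + 5*pi)/2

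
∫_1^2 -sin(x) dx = -cos(1) + cos(2)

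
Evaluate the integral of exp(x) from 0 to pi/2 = -1 + exp(pi/2)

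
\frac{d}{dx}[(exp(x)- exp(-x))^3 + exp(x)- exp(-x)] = (3*exp(6*x) - 2*exp(4*x) - 2*exp(2*x) + 3)*exp(-3*x)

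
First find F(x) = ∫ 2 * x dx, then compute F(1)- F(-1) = 0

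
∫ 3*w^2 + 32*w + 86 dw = w^3 + 16*w^2 + 86*w + C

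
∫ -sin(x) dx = cos(x) + C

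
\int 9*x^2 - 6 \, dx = 3*x^3 - 6*x + C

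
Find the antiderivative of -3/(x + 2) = -3*log(x + 2) + C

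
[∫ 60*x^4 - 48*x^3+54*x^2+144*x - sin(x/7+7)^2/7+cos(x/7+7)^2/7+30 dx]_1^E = -12*exp(4) - 120 - sin(100/7)/2 + sin(2*E/7 + 14)/2 + 30*E + 18*exp(3) + 72*exp(2) + 12*exp(5)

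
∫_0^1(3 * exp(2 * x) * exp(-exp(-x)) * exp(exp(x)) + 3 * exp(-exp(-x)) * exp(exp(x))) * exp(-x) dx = -3 + 3*exp(E - exp(-1))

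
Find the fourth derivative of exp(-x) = exp(-x)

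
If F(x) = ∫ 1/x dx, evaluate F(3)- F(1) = log(3)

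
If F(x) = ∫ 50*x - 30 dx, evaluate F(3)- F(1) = 140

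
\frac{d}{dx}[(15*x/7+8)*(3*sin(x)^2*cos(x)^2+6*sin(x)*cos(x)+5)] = 45*x*sin(4*x)/14 + 90*x*cos(2*x)/7 - 45*(1 - cos(2*x))^2/28 + 45*sin(2*x)/7 + 12*sin(4*x) + 627*cos(2*x)/14 + 195/14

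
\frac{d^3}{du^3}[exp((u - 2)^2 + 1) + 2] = 8*u^3*exp(u^2 - 4*u + 5) - 48*u^2*exp(u^2 - 4*u + 5) + 108*u*exp(u^2 - 4*u + 5) - 88*exp(u^2 - 4*u + 5)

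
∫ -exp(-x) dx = exp(-x) + C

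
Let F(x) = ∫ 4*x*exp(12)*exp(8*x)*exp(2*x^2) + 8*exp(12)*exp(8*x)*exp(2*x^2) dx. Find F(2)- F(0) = -exp(12) + exp(36)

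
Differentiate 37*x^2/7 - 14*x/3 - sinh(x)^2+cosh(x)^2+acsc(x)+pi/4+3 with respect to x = (222*x^3*sqrt(1 - 1/x^2) - 98*x^2*sqrt(1 - 1/x^2) - 21)/(21*x^2*sqrt(1 - 1/x^2))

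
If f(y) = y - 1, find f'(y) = 1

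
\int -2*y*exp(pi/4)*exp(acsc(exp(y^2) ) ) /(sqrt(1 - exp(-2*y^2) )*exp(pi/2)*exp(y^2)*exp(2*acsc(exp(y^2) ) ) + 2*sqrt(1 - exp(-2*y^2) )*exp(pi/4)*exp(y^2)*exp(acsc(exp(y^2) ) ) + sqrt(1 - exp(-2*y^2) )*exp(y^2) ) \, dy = exp(acsc(exp(y^2)) + pi/4)/(exp(acsc(exp(y^2)) + pi/4) + 1) + C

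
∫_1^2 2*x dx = 3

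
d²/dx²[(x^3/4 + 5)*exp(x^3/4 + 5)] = 9*x^7*exp(x^3/4 + 5)/64 + 69*x^4*exp(x^3/4 + 5)/16 + 9*x*exp(x^3/4 + 5)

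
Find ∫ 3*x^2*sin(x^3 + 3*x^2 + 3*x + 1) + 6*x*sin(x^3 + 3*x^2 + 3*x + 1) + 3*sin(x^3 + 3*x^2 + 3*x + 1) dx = -cos((x + 1)^3) + C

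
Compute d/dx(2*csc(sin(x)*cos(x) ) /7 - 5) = -2*(cos(2*x - sin(2*x)/2) + cos(2*x + sin(2*x)/2))/(7*(1 - cos(sin(2*x))))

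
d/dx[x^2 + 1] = 2*x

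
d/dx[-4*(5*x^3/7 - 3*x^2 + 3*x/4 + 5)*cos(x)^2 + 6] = 20*x^3*sin(2*x)/7 - 12*x^2*sin(2*x) - 60*x^2*cos(x)^2/7 + 3*x*sin(2*x) + 24*x*cos(x)^2 + 20*sin(2*x) - 3*cos(x)^2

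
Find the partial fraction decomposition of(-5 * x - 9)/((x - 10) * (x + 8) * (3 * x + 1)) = 66/(713*(3*x + 1)) + 31/(414*(x + 8)) - 59/(558*(x - 10))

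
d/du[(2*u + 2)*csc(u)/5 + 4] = 2*(-u*cos(u)/sin(u) + 1 - cos(u)/sin(u))/(5*sin(u))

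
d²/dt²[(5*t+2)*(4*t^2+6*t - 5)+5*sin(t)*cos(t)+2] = 120*t - 10*sin(2*t) + 76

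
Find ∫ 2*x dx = x^2 + C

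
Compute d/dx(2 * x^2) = 4*x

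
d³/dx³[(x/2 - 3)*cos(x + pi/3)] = x*sin(x + pi/3)/2 - 3*sin(x + pi/3) - 3*cos(x + pi/3)/2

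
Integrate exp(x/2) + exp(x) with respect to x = (exp(x/2) + 1)^2 + C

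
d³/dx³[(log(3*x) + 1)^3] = (6*log(x)^2 - 6*log(x) + 12*log(3)*log(x) - 6*log(3) - 6 + 6*log(3)^2)/x^3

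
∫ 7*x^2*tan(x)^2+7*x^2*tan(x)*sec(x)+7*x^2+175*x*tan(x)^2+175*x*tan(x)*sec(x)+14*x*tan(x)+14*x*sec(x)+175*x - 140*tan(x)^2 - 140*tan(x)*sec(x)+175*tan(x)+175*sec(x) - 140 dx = (tan(x) + sec(x))*(7*x^2 + 175*x - 140) + C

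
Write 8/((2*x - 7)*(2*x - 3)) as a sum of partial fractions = -2/(2*x - 3) + 2/(2*x - 7)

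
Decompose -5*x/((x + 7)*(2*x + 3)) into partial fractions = 15/(11*(2*x + 3)) - 35/(11*(x + 7))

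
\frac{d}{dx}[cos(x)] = -sin(x)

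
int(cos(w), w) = sin(w) + C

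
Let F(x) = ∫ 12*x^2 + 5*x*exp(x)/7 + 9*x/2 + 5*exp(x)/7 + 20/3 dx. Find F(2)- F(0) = 10*exp(2)/7 + 163/3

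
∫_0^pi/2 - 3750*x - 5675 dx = -3*(39 + 25*pi/2)^2 + 175*pi/2 + 4563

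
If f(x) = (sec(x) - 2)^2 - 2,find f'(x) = 2*(-2 + 1/cos(x))*sin(x)/cos(x)^2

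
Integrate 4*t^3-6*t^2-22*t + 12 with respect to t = t^4 - 2*t^3 - 11*t^2 + 12*t + C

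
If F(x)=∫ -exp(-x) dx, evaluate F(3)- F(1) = -exp(-1) + exp(-3)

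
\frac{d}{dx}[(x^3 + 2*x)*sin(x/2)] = x^3*cos(x/2)/2 + 3*x^2*sin(x/2) + x*cos(x/2) + 2*sin(x/2)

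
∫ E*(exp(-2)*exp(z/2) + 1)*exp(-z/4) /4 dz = 2*sinh(z/4 - 1) + C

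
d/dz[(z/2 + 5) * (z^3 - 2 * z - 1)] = 2*z^3 + 15*z^2 - 2*z - 21/2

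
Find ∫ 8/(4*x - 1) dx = 2*log(4*x - 1) + C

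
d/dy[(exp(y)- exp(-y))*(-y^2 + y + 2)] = (-y^2*exp(2*y) - y^2 - y*exp(2*y) + 3*y + 3*exp(2*y) + 1)*exp(-y)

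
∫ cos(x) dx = sin(x) + C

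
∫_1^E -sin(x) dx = cos(E) - cos(1)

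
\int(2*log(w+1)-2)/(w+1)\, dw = (log(w + 1) - 1)^2 + C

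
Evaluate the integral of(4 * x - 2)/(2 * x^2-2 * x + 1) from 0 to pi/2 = -log(3) + log(-3*pi + 3 + 3*pi^2/2)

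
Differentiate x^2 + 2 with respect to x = 2*x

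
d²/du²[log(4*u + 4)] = -1/(u^2 + 2*u + 1)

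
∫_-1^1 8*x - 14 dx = -28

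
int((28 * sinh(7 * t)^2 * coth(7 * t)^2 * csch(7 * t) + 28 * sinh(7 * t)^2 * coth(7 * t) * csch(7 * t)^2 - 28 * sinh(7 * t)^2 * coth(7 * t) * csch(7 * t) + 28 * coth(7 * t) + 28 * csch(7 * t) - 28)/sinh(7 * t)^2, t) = -2*(cosh(7*t) + 1)*(-2*sinh(7*t) + cosh(7*t) + 1)/sinh(7*t)^2 + C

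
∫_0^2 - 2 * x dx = -4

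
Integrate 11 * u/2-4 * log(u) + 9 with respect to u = u*(11*u - 16*log(u) + 52)/4 + C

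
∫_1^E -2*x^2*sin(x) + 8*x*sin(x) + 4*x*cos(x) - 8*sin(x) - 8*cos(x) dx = -2*cos(1) + 2*(-2 + E)^2*cos(E)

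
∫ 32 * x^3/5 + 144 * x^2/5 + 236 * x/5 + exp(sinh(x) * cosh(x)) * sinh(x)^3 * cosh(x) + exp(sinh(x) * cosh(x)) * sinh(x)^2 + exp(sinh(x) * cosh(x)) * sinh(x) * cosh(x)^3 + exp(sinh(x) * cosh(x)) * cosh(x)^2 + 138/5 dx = 8*x^4/5 + 48*x^3/5 + 118*x^2/5 + 138*x/5 + exp(sinh(2*x)/2)*sinh(2*x)/2 + C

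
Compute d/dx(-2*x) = -2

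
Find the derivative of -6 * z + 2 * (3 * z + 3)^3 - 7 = 162*z^2 + 324*z + 156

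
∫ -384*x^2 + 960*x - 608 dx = -128*x^3 + 480*x^2 - 608*x + C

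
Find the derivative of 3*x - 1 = 3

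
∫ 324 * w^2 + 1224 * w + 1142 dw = 108*w^3 + 612*w^2 + 1142*w + C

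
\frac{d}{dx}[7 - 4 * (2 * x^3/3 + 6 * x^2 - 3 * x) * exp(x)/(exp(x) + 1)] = (-8*x^3*exp(x) - 24*x^2*exp(2*x) - 96*x^2*exp(x) - 144*x*exp(2*x) - 108*x*exp(x) + 36*exp(2*x) + 36*exp(x))/(3*exp(2*x) + 6*exp(x) + 3)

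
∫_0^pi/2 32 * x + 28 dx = -9 + 2*pi + (-2*pi - 3)^2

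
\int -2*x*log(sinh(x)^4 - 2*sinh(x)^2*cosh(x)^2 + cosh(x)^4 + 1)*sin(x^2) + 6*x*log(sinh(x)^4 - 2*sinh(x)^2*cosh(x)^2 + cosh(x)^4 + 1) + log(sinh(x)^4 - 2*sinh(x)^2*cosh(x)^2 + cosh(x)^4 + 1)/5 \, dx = (15*x^2 + x + 5*cos(x^2) + 20)*log(2)/5 + C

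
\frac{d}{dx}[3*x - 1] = 3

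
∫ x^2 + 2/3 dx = x^3/3 + 2*x/3 + C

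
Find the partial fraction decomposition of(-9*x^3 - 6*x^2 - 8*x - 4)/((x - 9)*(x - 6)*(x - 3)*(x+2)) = -3/(22*(x + 2)) - 65/(18*(x - 3)) + 553/(18*(x - 6)) - 7123/(198*(x - 9))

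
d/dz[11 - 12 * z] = -12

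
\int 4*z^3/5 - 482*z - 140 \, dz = z^4/5 - 241*z^2 - 140*z + C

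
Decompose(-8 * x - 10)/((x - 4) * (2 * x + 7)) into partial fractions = -12/(5*(2*x + 7)) - 14/(5*(x - 4))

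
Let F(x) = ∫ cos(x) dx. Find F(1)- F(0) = sin(1)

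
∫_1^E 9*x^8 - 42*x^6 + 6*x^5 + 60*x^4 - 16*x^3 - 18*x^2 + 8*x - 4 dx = -4*E + 2 + 2*exp(3) + (-2*E + exp(3))^2 + (-2*E + exp(3))^3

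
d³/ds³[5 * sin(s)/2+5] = -5*cos(s)/2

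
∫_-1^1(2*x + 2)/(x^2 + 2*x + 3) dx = -log(2) + log(6)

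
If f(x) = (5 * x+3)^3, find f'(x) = 375*x^2 + 450*x + 135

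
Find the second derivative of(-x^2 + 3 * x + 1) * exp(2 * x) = -4*x^2*exp(2*x) + 4*x*exp(2*x) + 14*exp(2*x)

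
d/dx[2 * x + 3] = 2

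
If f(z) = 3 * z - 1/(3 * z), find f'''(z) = 2/z^4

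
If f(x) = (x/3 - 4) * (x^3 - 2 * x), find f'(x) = 4*x^3/3 - 12*x^2 - 4*x/3 + 8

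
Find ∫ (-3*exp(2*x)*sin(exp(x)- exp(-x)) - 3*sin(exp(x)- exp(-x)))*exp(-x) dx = 3*cos(2*sinh(x)) + C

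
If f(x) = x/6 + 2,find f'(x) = 1/6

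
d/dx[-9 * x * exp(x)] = -9*x*exp(x) - 9*exp(x)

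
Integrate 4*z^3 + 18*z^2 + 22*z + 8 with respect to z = z^4 + 6*z^3 + 11*z^2 + 8*z + C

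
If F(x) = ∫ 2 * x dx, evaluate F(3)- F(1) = 8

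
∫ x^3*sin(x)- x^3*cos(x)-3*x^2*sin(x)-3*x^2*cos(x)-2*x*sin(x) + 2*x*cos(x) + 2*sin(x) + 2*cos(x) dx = -sqrt(2)*x*(x^2 - 2)*sin(x + pi/4) + C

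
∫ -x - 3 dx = -x^2/2 - 3*x + C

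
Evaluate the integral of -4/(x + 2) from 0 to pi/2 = -4*log(pi/2 + 2) + 4*log(2)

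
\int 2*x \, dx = x^2 + C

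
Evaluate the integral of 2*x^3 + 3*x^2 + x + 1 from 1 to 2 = 17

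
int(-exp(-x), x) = exp(-x) + C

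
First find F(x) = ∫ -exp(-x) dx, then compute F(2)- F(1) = -exp(-1) + exp(-2)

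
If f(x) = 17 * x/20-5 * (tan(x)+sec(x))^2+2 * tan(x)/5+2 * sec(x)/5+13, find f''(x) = 2*(-115*sin(x) + 4*sin(2*x)/5 + 5*sin(3*x) + cos(x) - 30*cos(2*x)*tan(x)^2 + 10*cos(2*x) - cos(3*x)/5 - 30*tan(x)^2 - 50)/(cos(2*x) + 1)^2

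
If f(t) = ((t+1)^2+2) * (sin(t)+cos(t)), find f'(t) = sqrt(2)*t^2*cos(t + pi/4) + 4*t*cos(t) - sin(t) + 5*cos(t)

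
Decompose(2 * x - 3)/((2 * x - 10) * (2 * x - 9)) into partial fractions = -6/(2*x - 9) + 7/(2*(x - 5))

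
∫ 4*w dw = 2*w^2 + C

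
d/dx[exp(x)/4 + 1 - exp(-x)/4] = (exp(2*x) + 1)*exp(-x)/4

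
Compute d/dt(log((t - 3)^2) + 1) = 2/(t - 3)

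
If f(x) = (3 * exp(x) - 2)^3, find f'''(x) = 729*exp(3*x) - 432*exp(2*x) + 36*exp(x)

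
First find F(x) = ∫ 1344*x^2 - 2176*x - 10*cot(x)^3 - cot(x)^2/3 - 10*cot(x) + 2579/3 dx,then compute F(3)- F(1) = cot(3)/3 - 5*cot(1)^2 - cot(1)/3 + 5*cot(3)^2 + 4664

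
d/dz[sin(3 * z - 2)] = 3*cos(3*z - 2)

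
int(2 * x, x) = x^2 + C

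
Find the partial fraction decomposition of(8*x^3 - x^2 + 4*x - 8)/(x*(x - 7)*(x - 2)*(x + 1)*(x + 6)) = -449/(780*(x + 6)) + 7/(40*(x + 1)) - 1/(4*(x - 2)) + 543/(728*(x - 7)) - 2/(21*x)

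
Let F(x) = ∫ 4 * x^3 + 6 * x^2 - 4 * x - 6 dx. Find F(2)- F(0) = 12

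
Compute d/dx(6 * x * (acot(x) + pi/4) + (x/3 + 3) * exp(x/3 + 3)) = (2*x^3*exp(x/3 + 3) + 24*x^2*exp(x/3 + 3) + 108*x^2*acot(x) + 27*pi*x^2 + 2*x*exp(x/3 + 3) - 108*x + 24*exp(x/3 + 3) + 108*acot(x) + 27*pi)/(18*x^2 + 18)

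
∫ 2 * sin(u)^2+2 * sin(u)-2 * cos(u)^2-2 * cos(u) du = -sin(2*u) - 2*sqrt(2)*sin(u + pi/4) + C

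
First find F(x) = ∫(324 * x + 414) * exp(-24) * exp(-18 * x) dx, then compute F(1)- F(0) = -42*exp(-42) + 24*exp(-24)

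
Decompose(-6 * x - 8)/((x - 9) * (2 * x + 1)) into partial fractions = 10/(19*(2*x + 1)) - 62/(19*(x - 9))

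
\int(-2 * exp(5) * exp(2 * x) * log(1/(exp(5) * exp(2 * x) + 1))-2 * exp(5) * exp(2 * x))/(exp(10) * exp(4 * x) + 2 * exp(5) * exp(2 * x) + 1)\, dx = -log(exp(2*x + 5) + 1)/(exp(2*x + 5) + 1) + C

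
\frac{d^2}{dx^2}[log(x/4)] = -1/x^2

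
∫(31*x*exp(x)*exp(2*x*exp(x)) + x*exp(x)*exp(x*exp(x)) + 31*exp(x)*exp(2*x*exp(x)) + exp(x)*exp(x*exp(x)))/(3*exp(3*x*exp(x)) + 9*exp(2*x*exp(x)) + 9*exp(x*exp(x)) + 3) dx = (16*exp(x*exp(x)) + 1)/(6*cosh(x*exp(x)) + 6) + C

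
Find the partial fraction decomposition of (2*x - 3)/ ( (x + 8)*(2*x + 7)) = -20/(9*(2*x + 7)) + 19/(9*(x + 8))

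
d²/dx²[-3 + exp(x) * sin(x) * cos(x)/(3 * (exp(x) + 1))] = (-2*exp(2*x)*sin(2*x) - 9*exp(x)*sin(2*x)/2 + 2*exp(x)*cos(2*x) - 3*sin(2*x)/2 + 2*cos(2*x))*exp(x)/(3*exp(3*x) + 9*exp(2*x) + 9*exp(x) + 3)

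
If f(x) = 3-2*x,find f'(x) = -2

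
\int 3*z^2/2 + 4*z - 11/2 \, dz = z^3/2 + 2*z^2 - 11*z/2 + C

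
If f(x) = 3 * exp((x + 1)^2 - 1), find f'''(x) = 24*x^3*exp(x^2 + 2*x) + 72*x^2*exp(x^2 + 2*x) + 108*x*exp(x^2 + 2*x) + 60*exp(x^2 + 2*x)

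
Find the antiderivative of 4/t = 4*log(2*t) + C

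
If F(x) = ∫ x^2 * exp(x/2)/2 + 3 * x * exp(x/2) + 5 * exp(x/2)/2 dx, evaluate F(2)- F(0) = -1 + 9*E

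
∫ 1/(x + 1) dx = log(-8*x - 8) + C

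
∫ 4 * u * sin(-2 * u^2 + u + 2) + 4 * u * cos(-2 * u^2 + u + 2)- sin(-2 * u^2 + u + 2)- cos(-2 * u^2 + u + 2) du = -sin(-2*u^2 + u + 2) + cos(-2*u^2 + u + 2) + C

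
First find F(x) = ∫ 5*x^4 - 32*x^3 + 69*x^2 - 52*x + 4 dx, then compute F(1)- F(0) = -6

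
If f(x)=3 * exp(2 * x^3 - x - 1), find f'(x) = (18*x^2 - 3)*exp(2*x^3 - x - 1)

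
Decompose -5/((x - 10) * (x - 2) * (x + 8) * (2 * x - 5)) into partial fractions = 8/(63*(2*x - 5)) + 1/(756*(x + 8)) - 1/(16*(x - 2)) - 1/(432*(x - 10))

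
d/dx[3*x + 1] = 3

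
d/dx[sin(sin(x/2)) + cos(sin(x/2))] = sqrt(2)*cos(x/2)*cos(sin(x/2) + pi/4)/2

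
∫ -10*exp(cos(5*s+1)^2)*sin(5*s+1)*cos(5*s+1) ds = exp(cos(5*s + 1)^2) + C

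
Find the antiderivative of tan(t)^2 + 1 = tan(t) + C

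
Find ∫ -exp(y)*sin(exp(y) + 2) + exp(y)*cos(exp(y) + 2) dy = sqrt(2)*sin(exp(y) + pi/4 + 2) + C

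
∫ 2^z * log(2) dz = 2^z + C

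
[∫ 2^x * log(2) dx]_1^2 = 2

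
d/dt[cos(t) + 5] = -sin(t)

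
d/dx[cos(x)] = -sin(x)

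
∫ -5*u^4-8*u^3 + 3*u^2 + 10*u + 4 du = -u^5 - 2*u^4 + u^3 + 5*u^2 + 4*u + C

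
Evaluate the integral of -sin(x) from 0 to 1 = -1 + cos(1)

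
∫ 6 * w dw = 3*w^2 + C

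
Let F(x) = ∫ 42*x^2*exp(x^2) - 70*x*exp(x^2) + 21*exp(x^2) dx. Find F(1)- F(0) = 35 - 14*E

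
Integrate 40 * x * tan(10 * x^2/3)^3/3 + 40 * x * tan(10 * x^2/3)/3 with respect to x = tan(10*x^2/3)^2 + C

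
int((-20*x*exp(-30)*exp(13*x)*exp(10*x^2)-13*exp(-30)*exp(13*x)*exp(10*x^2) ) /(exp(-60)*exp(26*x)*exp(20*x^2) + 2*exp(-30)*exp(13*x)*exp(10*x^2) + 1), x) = 1/(exp((2*x + 5)*(5*x - 6)) + 1) + C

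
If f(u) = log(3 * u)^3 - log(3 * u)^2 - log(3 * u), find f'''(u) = (6*log(u)^2 - 22*log(u) + 12*log(3)*log(u) - 22*log(3) + 6*log(3)^2 + 10)/u^3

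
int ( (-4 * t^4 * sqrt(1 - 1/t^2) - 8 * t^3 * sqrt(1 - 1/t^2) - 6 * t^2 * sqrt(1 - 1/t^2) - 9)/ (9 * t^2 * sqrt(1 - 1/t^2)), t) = -4*t^3/27 - 4*t^2/9 - 2*t/3 + acsc(t) + C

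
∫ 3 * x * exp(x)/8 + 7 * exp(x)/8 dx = (3*x + 4)*exp(x)/8 + C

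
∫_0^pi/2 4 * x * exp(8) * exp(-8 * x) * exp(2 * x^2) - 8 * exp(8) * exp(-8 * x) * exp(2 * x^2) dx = -exp(8) + exp(2*(-2 + pi/2)^2)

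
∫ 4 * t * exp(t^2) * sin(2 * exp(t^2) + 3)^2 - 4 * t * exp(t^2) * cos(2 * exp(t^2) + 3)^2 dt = -sin(4*exp(t^2) + 6)/2 + C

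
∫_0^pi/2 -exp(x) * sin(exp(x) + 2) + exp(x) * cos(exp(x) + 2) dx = sqrt(2)*(-sin(pi/4 + 3) + sin(pi/4 + 2 + exp(pi/2)))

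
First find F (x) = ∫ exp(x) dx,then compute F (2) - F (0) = -1 + exp(2)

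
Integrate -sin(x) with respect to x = cos(x) + C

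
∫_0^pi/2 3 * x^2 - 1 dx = -pi/2 + pi^3/8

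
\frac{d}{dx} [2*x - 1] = 2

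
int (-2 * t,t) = -t^2 + C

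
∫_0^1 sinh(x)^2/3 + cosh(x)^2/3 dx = sinh(2)/6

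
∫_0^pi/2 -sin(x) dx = -1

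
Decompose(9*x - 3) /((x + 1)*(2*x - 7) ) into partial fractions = 19/(3*(2*x - 7)) + 4/(3*(x + 1))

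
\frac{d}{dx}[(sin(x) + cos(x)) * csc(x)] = -1/sin(x)^2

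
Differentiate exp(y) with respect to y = exp(y)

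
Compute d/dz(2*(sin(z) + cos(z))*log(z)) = 2*sqrt(2)*(z*log(z)*cos(z + pi/4) + sin(z + pi/4))/z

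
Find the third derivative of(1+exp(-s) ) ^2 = (-2*exp(s) - 8)*exp(-2*s)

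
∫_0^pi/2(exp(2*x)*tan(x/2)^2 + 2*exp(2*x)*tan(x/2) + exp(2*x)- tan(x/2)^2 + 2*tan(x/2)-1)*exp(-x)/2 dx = -exp(-pi/2) + exp(pi/2)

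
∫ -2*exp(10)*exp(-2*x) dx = exp(10 - 2*x) + C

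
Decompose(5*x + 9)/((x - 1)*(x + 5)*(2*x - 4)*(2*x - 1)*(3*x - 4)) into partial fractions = -1269/(380*(3*x - 4)) - 92/(165*(2*x - 1)) - 4/(4389*(x + 5)) + 7/(6*(x - 1)) + 19/(84*(x - 2))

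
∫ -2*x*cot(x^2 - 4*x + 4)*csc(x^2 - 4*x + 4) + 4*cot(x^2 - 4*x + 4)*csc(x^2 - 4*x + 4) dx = csc((x - 2)^2) + C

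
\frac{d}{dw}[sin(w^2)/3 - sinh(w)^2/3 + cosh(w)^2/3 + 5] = 2*w*cos(w^2)/3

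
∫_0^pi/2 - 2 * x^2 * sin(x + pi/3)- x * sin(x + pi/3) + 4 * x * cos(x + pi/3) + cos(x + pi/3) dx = -sqrt(3)*(pi/2 + pi^2/2)/2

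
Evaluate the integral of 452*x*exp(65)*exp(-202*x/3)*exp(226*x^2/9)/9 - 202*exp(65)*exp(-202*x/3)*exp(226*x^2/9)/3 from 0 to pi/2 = -exp(65) + exp((7 - 5*pi/2)^2 + (pi/6 + 4)^2)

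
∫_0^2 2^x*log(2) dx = 3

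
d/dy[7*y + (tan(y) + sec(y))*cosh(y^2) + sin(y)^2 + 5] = 2*y*tan(y)*sinh(y^2) + 2*y*sinh(y^2)*sec(y) + sin(2*y) + tan(y)^2*cosh(y^2) + tan(y)*cosh(y^2)*sec(y) + cosh(y^2) + 7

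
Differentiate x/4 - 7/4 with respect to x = 1/4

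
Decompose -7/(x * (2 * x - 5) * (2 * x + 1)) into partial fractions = -7/(3*(2*x + 1)) - 7/(15*(2*x - 5)) + 7/(5*x)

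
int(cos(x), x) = sin(x) + C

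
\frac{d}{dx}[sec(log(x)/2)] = tan(log(x)/2)*sec(log(x)/2)/(2*x)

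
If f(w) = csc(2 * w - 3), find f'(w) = -2*cot(2*w - 3)*csc(2*w - 3)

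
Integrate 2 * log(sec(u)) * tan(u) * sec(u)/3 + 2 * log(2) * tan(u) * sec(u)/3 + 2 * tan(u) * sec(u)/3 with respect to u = 2*log(2*sec(u))*sec(u)/3 + C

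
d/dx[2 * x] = 2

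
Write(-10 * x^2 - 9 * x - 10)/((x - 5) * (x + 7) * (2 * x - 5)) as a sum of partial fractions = 4/(2*x - 5) - 23/(12*(x + 7)) - 61/(12*(x - 5))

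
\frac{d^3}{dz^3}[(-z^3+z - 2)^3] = -504*z^6 + 630*z^4 - 720*z^3 - 180*z^2 + 288*z - 66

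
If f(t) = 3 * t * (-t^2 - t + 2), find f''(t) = -18*t - 6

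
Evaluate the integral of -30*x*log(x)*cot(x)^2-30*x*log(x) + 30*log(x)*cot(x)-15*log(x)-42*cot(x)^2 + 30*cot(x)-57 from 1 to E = (7 + 5*E)*(6*cot(E) - 3) - 42*cot(1) + 21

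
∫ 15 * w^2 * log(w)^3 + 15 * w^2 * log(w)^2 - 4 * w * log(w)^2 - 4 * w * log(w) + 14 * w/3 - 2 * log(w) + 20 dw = 5*w^3*log(w)^3 - 2*w^2*log(w)^2 - 2*w*log(w) + (w + 9)*(7*w + 3)/3 + C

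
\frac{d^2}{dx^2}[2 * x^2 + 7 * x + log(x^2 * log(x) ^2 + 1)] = (4*x^4*log(x)^4 - 2*x^2*log(x)^4 - 2*x^2*log(x)^3 + 6*x^2*log(x)^2 + 2*log(x)^2 + 6*log(x) + 6)/(x^4*log(x)^4 + 2*x^2*log(x)^2 + 1)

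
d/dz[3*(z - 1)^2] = 6*z - 6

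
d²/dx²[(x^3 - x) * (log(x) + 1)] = (6*x^2*log(x) + 11*x^2 - 1)/x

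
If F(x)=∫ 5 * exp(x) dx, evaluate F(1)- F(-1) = -5*exp(-1) + 5*E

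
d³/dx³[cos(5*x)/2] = 125*sin(5*x)/2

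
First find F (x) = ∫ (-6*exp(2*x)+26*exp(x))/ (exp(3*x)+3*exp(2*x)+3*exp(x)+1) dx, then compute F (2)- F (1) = -6*exp(2)/(1 + exp(2)) - 4*(-2 + 2*exp(2)/(1 + exp(2)))^2 + 4*(-2 + 2*E/(1 + E))^2 + 6*E/(1 + E)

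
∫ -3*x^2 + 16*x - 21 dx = -x^3 + 8*x^2 - 21*x + C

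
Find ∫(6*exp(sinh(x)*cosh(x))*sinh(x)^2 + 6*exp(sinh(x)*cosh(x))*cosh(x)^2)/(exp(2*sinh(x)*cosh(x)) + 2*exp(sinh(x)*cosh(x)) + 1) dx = 2*(2*exp(sinh(2*x)/2) - 1)/(exp(sinh(2*x)/2) + 1) + C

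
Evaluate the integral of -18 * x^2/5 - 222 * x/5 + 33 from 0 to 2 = -162/5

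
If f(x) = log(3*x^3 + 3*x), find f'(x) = (3*x^2 + 1)/(x^3 + x)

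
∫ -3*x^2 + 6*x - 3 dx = -x^3 + 3*x^2 - 3*x + C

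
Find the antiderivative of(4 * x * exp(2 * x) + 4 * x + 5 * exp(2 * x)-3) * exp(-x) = 2*(4*x + 1)*sinh(x) + C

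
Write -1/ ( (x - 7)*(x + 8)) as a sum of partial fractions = 1/(15*(x + 8)) - 1/(15*(x - 7))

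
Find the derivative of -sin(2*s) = -2*cos(2*s)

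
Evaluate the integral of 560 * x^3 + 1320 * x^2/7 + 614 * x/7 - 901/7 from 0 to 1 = 118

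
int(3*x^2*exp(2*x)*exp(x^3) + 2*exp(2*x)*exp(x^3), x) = exp(x*(x^2 + 2)) + C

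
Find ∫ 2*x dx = x^2 + C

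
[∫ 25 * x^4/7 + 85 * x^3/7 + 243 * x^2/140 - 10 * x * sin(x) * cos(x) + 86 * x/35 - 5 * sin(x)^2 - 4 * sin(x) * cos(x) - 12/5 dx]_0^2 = 6*cos(4) + 2456/35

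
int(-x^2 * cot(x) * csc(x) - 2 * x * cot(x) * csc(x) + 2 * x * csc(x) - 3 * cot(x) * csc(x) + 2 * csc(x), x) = ((x + 1)^2 + 2)*csc(x) + C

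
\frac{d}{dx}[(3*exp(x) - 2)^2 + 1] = 18*exp(2*x) - 12*exp(x)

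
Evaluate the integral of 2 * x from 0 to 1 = 1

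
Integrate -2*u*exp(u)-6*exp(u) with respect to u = 2*(-u - 2)*exp(u) + C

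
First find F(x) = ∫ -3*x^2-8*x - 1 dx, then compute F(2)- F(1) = -20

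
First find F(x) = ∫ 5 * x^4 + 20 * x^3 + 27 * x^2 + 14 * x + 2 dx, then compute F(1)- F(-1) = 24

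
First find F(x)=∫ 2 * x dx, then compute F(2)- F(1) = 3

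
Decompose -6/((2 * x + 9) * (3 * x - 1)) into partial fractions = -18/(29*(3*x - 1)) + 12/(29*(2*x + 9))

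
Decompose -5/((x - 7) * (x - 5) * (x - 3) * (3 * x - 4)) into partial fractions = 27/(187*(3*x - 4)) - 1/(8*(x - 3)) + 5/(44*(x - 5)) - 5/(136*(x - 7))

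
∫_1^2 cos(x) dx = -sin(1) + sin(2)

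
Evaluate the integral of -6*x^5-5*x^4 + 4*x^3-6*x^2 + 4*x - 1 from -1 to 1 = -8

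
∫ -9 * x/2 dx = -9*x^2/4 + C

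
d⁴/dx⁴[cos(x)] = cos(x)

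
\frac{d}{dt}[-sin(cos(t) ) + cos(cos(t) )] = sqrt(2)*sin(t)*sin(cos(t) + pi/4)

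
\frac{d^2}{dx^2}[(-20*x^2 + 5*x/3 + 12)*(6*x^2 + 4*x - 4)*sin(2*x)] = 480*x^4*sin(2*x) + 280*x^3*sin(2*x) - 1920*x^3*cos(2*x) - 6224*x^2*sin(2*x)/3 - 840*x^2*cos(2*x) - 1756*x*sin(2*x)/3 + 3808*x*cos(2*x)/3 + 1528*sin(2*x)/3 + 496*cos(2*x)/3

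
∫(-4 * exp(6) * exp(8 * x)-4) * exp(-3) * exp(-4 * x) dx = -2*sinh(4*x + 3) + C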